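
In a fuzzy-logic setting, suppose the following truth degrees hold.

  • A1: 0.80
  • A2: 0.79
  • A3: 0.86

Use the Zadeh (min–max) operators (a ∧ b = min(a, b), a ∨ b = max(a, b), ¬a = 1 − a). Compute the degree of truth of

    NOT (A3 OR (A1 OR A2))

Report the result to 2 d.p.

A1 OR A2 = max(a, b) on (0.80, 0.79) = 0.80
A3 OR (A1 OR A2) = max(a, b) on (0.86, 0.80) = 0.86
NOT (A3 OR (A1 OR A2)) = 1 − 0.86 = 0.14

0.14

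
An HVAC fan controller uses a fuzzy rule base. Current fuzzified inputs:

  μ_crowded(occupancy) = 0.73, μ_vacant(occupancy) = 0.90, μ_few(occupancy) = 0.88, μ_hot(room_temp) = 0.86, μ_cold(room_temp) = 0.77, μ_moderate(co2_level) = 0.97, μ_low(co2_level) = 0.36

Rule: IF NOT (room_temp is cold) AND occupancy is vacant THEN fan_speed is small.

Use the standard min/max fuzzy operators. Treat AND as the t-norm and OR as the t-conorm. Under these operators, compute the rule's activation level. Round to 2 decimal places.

firing strength: ¬cold=1−0.77=0.23, vacant=0.90; AND[min(a, b)] → w = 0.23

0.23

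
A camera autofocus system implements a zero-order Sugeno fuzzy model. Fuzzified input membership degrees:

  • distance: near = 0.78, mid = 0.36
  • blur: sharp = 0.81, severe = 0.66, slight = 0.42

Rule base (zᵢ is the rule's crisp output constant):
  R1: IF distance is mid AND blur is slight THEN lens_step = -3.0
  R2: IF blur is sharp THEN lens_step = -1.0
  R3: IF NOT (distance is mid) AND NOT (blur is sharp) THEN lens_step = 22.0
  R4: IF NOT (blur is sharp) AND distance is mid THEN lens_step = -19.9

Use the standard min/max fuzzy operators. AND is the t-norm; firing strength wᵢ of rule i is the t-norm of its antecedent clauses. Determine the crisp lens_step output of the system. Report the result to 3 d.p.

-0.962

R1 (z=-3.0): mid=0.36, slight=0.42; AND[min(a, b)] → w = 0.36
R2 (z=-1.0): sharp=0.81 → w = 0.81
R3 (z=22.0): ¬mid=1−0.36=0.64, ¬sharp=1−0.81=0.19; AND[min(a, b)] → w = 0.19
R4 (z=-19.9): ¬sharp=1−0.81=0.19, mid=0.36; AND[min(a, b)] → w = 0.19
Weighted average = (0.36·-3.0 + 0.81·-1.0 + 0.19·22.0 + 0.19·-19.9) / (0.36 + 0.81 + 0.19 + 0.19)
  = -1.4910 / 1.5500 = -0.962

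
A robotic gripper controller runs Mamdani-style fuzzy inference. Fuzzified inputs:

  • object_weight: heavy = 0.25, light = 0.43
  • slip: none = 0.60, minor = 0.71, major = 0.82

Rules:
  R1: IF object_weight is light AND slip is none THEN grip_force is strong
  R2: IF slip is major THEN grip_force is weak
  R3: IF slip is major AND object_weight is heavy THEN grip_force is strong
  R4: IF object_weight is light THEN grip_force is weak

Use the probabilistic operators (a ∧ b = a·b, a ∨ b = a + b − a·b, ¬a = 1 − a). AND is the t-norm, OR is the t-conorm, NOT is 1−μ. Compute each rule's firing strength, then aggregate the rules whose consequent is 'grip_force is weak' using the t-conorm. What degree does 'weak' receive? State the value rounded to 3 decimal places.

R1: light=0.43, none=0.60; AND[a·b] → w = 0.2580
R2: major=0.82 → w = 0.8200
R3: major=0.82, heavy=0.25; AND[a·b] → w = 0.2050
R4: light=0.43 → w = 0.4300
Rules with consequent 'weak': {R2, R4} → strengths 0.8200, 0.4300
Aggregate via t-conorm [a + b − a·b]: 0.8974

0.897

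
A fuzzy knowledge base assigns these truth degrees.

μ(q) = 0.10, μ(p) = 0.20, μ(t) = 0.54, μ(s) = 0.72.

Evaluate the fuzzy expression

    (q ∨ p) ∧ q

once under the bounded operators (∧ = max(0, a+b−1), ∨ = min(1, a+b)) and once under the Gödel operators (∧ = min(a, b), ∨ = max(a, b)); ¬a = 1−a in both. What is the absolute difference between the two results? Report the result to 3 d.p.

Under bounded:
  q ∨ p = min(1, a+b) on (0.10, 0.20) = 0.30
  (q ∨ p) ∧ q = max(0, a+b−1) on (0.30, 0.10) = 0.00
  → value = 0.0000
Under Gödel:
  q ∨ p = max(a, b) on (0.10, 0.20) = 0.20
  (q ∨ p) ∧ q = min(a, b) on (0.20, 0.10) = 0.10
  → value = 0.1000
|0.0000 − 0.1000| = 0.100

0.100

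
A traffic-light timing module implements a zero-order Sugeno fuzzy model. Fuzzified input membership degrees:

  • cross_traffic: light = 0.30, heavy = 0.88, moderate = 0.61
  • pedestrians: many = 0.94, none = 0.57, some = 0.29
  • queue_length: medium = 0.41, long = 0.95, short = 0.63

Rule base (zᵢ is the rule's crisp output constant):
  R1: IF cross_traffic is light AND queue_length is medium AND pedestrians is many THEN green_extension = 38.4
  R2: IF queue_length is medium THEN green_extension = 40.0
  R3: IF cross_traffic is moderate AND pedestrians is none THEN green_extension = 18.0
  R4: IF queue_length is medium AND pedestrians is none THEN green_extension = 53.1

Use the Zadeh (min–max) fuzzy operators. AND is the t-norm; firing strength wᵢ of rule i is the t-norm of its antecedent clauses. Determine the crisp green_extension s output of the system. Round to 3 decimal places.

R1 (z=38.4): light=0.30, medium=0.41, many=0.94; AND[min(a, b)] → w = 0.30
R2 (z=40.0): medium=0.41 → w = 0.41
R3 (z=18.0): moderate=0.61, none=0.57; AND[min(a, b)] → w = 0.57
R4 (z=53.1): medium=0.41, none=0.57; AND[min(a, b)] → w = 0.41
Weighted average = (0.30·38.4 + 0.41·40.0 + 0.57·18.0 + 0.41·53.1) / (0.30 + 0.41 + 0.57 + 0.41)
  = 59.9510 / 1.6900 = 35.474

35.474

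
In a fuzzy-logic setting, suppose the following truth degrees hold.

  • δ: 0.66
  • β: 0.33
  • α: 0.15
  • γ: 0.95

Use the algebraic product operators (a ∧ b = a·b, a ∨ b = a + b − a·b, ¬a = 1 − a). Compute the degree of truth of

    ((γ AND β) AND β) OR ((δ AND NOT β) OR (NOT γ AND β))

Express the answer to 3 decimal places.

γ AND β = a·b on (0.9500, 0.3300) = 0.3135
(γ AND β) AND β = a·b on (0.3135, 0.3300) = 0.1035
NOT β = 1 − 0.3300 = 0.6700
δ AND NOT β = a·b on (0.6600, 0.6700) = 0.4422
NOT γ = 1 − 0.9500 = 0.0500
NOT γ AND β = a·b on (0.0500, 0.3300) = 0.0165
(δ AND NOT β) OR (NOT γ AND β) = a + b − a·b on (0.4422, 0.0165) = 0.4514
((γ AND β) AND β) OR ((δ AND NOT β) OR (NOT γ AND β)) = a + b − a·b on (0.1035, 0.4514) = 0.5082

0.508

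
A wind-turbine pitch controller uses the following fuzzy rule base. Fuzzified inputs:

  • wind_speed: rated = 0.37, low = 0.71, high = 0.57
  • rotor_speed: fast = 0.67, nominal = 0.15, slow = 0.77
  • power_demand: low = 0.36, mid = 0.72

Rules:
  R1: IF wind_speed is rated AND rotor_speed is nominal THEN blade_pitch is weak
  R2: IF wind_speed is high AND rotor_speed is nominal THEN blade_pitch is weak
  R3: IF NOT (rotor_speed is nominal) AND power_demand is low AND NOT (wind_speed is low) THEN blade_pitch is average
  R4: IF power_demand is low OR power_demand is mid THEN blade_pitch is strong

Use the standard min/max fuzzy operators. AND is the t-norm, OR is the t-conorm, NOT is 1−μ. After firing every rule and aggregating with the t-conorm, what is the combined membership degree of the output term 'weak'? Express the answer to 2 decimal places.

R1: rated=0.37, nominal=0.15; AND[min(a, b)] → w = 0.15
R2: high=0.57, nominal=0.15; AND[min(a, b)] → w = 0.15
R3: ¬nominal=1−0.15=0.85, low=0.36, ¬low=1−0.71=0.29; AND[min(a, b)] → w = 0.29
R4: low=0.36, mid=0.72; OR[max(a, b)] → w = 0.72
Rules with consequent 'weak': {R1, R2} → strengths 0.15, 0.15
Aggregate via t-conorm [max(a, b)]: 0.15

0.15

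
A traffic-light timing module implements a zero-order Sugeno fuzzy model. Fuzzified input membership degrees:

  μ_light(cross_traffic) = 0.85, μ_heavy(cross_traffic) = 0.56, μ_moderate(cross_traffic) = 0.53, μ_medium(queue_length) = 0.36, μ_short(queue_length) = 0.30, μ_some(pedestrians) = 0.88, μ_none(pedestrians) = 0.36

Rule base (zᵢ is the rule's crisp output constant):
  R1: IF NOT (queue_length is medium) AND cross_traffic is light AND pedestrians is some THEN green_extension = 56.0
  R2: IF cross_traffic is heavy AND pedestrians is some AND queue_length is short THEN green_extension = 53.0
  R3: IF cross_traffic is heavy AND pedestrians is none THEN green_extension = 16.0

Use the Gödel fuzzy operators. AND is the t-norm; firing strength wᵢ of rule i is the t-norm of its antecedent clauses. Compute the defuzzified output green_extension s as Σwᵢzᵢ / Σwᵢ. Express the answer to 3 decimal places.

R1 (z=56.0): ¬medium=1−0.36=0.64, light=0.85, some=0.88; AND[min(a, b)] → w = 0.64
R2 (z=53.0): heavy=0.56, some=0.88, short=0.30; AND[min(a, b)] → w = 0.30
R3 (z=16.0): heavy=0.56, none=0.36; AND[min(a, b)] → w = 0.36
Weighted average = (0.64·56.0 + 0.30·53.0 + 0.36·16.0) / (0.64 + 0.30 + 0.36)
  = 57.5000 / 1.3000 = 44.231

44.231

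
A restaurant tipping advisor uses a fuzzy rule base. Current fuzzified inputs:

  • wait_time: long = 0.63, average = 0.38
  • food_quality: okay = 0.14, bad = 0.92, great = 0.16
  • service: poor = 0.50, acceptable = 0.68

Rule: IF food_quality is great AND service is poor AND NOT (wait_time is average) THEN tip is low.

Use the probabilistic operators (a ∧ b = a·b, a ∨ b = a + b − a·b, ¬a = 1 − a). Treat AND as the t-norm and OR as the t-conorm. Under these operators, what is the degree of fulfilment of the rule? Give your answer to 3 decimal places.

0.050

firing strength: great=0.16, poor=0.50, ¬average=1−0.38=0.62; AND[a·b] → w = 0.0496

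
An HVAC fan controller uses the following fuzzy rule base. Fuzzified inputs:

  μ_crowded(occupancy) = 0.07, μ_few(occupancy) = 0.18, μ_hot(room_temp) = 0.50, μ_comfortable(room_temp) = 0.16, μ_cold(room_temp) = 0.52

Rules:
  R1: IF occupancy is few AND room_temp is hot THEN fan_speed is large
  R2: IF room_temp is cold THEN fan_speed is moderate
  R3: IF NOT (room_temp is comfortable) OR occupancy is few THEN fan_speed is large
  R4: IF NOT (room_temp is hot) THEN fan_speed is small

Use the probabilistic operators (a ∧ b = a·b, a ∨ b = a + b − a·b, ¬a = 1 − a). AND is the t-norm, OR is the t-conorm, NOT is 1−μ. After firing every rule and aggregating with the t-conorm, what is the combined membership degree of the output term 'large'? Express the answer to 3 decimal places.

0.881

R1: few=0.18, hot=0.50; AND[a·b] → w = 0.0900
R2: cold=0.52 → w = 0.5200
R3: ¬comfortable=1−0.16=0.84, few=0.18; OR[a + b − a·b] → w = 0.8688
R4: ¬hot=1−0.50=0.50 → w = 0.5000
Rules with consequent 'large': {R1, R3} → strengths 0.0900, 0.8688
Aggregate via t-conorm [a + b − a·b]: 0.8806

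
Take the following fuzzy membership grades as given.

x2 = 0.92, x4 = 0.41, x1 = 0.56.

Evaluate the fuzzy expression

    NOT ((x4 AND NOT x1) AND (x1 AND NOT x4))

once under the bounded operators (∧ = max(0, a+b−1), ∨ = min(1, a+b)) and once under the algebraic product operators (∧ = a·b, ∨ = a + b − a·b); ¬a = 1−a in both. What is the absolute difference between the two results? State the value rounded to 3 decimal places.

Under bounded:
  NOT x1 = 1 − 0.56 = 0.44
  x4 AND NOT x1 = max(0, a+b−1) on (0.41, 0.44) = 0.00
  NOT x4 = 1 − 0.41 = 0.59
  x1 AND NOT x4 = max(0, a+b−1) on (0.56, 0.59) = 0.15
  (x4 AND NOT x1) AND (x1 AND NOT x4) = max(0, a+b−1) on (0.00, 0.15) = 0.00
  NOT ((x4 AND NOT x1) AND (x1 AND NOT x4)) = 1 − 0.00 = 1.00
  → value = 1.0000
Under algebraic product:
  NOT x1 = 1 − 0.5600 = 0.4400
  x4 AND NOT x1 = a·b on (0.4100, 0.4400) = 0.1804
  NOT x4 = 1 − 0.4100 = 0.5900
  x1 AND NOT x4 = a·b on (0.5600, 0.5900) = 0.3304
  (x4 AND NOT x1) AND (x1 AND NOT x4) = a·b on (0.1804, 0.3304) = 0.0596
  NOT ((x4 AND NOT x1) AND (x1 AND NOT x4)) = 1 − 0.0596 = 0.9404
  → value = 0.9404
|1.0000 − 0.9404| = 0.060

0.060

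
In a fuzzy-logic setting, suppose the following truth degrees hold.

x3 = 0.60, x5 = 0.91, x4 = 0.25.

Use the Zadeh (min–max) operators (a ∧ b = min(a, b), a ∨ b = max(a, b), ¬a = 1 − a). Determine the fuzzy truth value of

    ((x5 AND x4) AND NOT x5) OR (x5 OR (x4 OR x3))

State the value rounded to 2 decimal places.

0.91

x5 AND x4 = min(a, b) on (0.91, 0.25) = 0.25
NOT x5 = 1 − 0.91 = 0.09
(x5 AND x4) AND NOT x5 = min(a, b) on (0.25, 0.09) = 0.09
x4 OR x3 = max(a, b) on (0.25, 0.60) = 0.60
x5 OR (x4 OR x3) = max(a, b) on (0.91, 0.60) = 0.91
((x5 AND x4) AND NOT x5) OR (x5 OR (x4 OR x3)) = max(a, b) on (0.09, 0.91) = 0.91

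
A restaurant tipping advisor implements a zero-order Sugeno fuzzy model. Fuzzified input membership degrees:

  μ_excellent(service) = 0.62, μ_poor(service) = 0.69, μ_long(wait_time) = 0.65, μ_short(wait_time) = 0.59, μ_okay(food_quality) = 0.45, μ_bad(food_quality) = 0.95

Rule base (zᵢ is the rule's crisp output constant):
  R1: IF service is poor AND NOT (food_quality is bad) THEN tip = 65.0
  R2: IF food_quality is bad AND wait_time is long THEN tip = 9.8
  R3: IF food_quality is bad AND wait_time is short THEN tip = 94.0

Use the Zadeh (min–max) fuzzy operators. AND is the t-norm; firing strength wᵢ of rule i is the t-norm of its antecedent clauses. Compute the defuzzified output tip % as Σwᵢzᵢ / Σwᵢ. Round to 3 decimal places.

50.450

R1 (z=65.0): poor=0.69, ¬bad=1−0.95=0.05; AND[min(a, b)] → w = 0.05
R2 (z=9.8): bad=0.95, long=0.65; AND[min(a, b)] → w = 0.65
R3 (z=94.0): bad=0.95, short=0.59; AND[min(a, b)] → w = 0.59
Weighted average = (0.05·65.0 + 0.65·9.8 + 0.59·94.0) / (0.05 + 0.65 + 0.59)
  = 65.0800 / 1.2900 = 50.450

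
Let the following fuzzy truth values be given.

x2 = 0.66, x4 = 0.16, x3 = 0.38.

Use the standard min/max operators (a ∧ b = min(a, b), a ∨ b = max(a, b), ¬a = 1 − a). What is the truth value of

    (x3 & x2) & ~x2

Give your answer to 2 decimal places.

0.34

x3 & x2 = min(a, b) on (0.38, 0.66) = 0.38
~x2 = 1 − 0.66 = 0.34
(x3 & x2) & ~x2 = min(a, b) on (0.38, 0.34) = 0.34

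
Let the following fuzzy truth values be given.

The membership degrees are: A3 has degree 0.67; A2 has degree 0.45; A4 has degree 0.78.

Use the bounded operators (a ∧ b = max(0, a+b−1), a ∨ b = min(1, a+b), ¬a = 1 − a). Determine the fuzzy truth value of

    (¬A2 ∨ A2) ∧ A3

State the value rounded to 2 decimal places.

0.67

¬A2 = 1 − 0.45 = 0.55
¬A2 ∨ A2 = min(1, a+b) on (0.55, 0.45) = 1.00
(¬A2 ∨ A2) ∧ A3 = max(0, a+b−1) on (1.00, 0.67) = 0.67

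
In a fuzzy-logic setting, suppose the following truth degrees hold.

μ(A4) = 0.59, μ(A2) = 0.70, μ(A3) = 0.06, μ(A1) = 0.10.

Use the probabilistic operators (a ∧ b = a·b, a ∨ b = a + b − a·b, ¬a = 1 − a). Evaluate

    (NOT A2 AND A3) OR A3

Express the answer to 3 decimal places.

0.077

NOT A2 = 1 − 0.7000 = 0.3000
NOT A2 AND A3 = a·b on (0.3000, 0.0600) = 0.0180
(NOT A2 AND A3) OR A3 = a + b − a·b on (0.0180, 0.0600) = 0.0769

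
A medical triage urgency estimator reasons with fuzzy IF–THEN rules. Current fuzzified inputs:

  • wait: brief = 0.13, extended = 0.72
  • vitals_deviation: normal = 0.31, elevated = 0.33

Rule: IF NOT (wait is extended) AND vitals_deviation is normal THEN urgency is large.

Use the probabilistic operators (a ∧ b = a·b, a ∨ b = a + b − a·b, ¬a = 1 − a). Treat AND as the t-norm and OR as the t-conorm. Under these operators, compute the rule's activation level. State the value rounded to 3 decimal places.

0.087

firing strength: ¬extended=1−0.72=0.28, normal=0.31; AND[a·b] → w = 0.0868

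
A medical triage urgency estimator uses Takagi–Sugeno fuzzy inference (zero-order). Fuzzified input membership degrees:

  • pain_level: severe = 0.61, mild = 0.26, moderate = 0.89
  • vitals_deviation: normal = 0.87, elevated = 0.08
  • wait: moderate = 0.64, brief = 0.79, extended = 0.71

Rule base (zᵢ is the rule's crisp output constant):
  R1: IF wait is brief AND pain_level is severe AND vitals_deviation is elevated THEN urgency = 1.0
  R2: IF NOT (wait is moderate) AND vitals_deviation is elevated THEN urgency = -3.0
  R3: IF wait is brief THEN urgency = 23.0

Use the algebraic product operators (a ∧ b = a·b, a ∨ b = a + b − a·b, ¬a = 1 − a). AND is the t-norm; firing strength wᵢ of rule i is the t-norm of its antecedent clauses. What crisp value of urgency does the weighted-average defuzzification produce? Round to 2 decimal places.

R1 (z=1.0): brief=0.79, severe=0.61, elevated=0.08; AND[a·b] → w = 0.0386
R2 (z=-3.0): ¬moderate=1−0.64=0.36, elevated=0.08; AND[a·b] → w = 0.0288
R3 (z=23.0): brief=0.79 → w = 0.7900
Weighted average = (0.0386·1.0 + 0.0288·-3.0 + 0.7900·23.0) / (0.0386 + 0.0288 + 0.7900)
  = 18.1222 / 0.8574 = 21.14

21.14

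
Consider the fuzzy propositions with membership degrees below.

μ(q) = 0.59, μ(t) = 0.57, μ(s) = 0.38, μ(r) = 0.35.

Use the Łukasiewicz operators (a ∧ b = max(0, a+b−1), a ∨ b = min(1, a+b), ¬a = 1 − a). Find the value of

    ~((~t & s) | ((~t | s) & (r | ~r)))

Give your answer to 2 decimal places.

~t = 1 − 0.57 = 0.43
~t & s = max(0, a+b−1) on (0.43, 0.38) = 0.00
~t = 1 − 0.57 = 0.43
~t | s = min(1, a+b) on (0.43, 0.38) = 0.81
~r = 1 − 0.35 = 0.65
r | ~r = min(1, a+b) on (0.35, 0.65) = 1.00
(~t | s) & (r | ~r) = max(0, a+b−1) on (0.81, 1.00) = 0.81
(~t & s) | ((~t | s) & (r | ~r)) = min(1, a+b) on (0.00, 0.81) = 0.81
~((~t & s) | ((~t | s) & (r | ~r))) = 1 − 0.81 = 0.19

0.19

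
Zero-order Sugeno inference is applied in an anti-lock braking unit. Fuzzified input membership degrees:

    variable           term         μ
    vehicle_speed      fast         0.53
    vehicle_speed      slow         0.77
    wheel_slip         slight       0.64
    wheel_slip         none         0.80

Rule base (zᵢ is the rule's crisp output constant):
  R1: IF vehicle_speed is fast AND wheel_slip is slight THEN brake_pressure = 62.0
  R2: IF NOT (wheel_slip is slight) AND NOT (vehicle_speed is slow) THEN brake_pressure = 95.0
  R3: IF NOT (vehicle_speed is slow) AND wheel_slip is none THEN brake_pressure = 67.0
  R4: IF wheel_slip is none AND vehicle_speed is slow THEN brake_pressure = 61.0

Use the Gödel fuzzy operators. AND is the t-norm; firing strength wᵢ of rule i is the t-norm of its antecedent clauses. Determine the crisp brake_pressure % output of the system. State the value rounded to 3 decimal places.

R1 (z=62.0): fast=0.53, slight=0.64; AND[min(a, b)] → w = 0.53
R2 (z=95.0): ¬slight=1−0.64=0.36, ¬slow=1−0.77=0.23; AND[min(a, b)] → w = 0.23
R3 (z=67.0): ¬slow=1−0.77=0.23, none=0.80; AND[min(a, b)] → w = 0.23
R4 (z=61.0): none=0.80, slow=0.77; AND[min(a, b)] → w = 0.77
Weighted average = (0.53·62.0 + 0.23·95.0 + 0.23·67.0 + 0.77·61.0) / (0.53 + 0.23 + 0.23 + 0.77)
  = 117.0900 / 1.7600 = 66.528

66.528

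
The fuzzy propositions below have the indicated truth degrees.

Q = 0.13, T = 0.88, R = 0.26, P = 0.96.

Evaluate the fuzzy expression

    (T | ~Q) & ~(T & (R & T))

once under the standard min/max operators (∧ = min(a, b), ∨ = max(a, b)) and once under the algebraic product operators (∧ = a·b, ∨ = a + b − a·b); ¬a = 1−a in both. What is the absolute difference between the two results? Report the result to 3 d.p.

Under standard min/max:
  ~Q = 1 − 0.13 = 0.87
  T | ~Q = max(a, b) on (0.88, 0.87) = 0.88
  R & T = min(a, b) on (0.26, 0.88) = 0.26
  T & (R & T) = min(a, b) on (0.88, 0.26) = 0.26
  ~(T & (R & T)) = 1 − 0.26 = 0.74
  (T | ~Q) & ~(T & (R & T)) = min(a, b) on (0.88, 0.74) = 0.74
  → value = 0.7400
Under algebraic product:
  ~Q = 1 − 0.1300 = 0.8700
  T | ~Q = a + b − a·b on (0.8800, 0.8700) = 0.9844
  R & T = a·b on (0.2600, 0.8800) = 0.2288
  T & (R & T) = a·b on (0.8800, 0.2288) = 0.2013
  ~(T & (R & T)) = 1 − 0.2013 = 0.7987
  (T | ~Q) & ~(T & (R & T)) = a·b on (0.9844, 0.7987) = 0.7862
  → value = 0.7862
|0.7400 − 0.7862| = 0.046

0.046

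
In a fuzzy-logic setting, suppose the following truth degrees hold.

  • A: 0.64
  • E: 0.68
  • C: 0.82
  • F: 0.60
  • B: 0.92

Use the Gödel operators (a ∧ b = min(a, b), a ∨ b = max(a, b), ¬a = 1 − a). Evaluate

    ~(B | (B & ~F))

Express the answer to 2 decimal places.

~F = 1 − 0.60 = 0.40
B & ~F = min(a, b) on (0.92, 0.40) = 0.40
B | (B & ~F) = max(a, b) on (0.92, 0.40) = 0.92
~(B | (B & ~F)) = 1 − 0.92 = 0.08

0.08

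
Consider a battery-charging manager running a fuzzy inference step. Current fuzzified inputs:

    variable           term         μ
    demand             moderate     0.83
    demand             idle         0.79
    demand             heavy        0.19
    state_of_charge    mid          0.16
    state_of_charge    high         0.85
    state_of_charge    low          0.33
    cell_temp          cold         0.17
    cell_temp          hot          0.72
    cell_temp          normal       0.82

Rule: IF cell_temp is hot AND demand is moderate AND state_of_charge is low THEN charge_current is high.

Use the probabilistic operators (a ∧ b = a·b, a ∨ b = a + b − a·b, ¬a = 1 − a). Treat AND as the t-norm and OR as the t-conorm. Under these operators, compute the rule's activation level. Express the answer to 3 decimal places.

firing strength: hot=0.72, moderate=0.83, low=0.33; AND[a·b] → w = 0.1972

0.197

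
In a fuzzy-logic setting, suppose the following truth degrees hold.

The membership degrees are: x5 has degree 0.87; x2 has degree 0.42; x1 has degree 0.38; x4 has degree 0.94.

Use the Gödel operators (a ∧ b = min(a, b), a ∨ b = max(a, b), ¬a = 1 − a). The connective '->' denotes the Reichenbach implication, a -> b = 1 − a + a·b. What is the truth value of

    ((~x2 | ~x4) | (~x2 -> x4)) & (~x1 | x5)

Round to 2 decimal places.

0.87

~x2 = 1 − 0.42 = 0.58
~x4 = 1 − 0.94 = 0.06
~x2 | ~x4 = max(a, b) on (0.58, 0.06) = 0.58
~x2 = 1 − 0.42 = 0.58
~x2 -> x4  [Reichenbach: 1 − a + a·b] with a=0.58, b=0.94 → 0.97
(~x2 | ~x4) | (~x2 -> x4) = max(a, b) on (0.58, 0.97) = 0.97
~x1 = 1 − 0.38 = 0.62
~x1 | x5 = max(a, b) on (0.62, 0.87) = 0.87
((~x2 | ~x4) | (~x2 -> x4)) & (~x1 | x5) = min(a, b) on (0.97, 0.87) = 0.87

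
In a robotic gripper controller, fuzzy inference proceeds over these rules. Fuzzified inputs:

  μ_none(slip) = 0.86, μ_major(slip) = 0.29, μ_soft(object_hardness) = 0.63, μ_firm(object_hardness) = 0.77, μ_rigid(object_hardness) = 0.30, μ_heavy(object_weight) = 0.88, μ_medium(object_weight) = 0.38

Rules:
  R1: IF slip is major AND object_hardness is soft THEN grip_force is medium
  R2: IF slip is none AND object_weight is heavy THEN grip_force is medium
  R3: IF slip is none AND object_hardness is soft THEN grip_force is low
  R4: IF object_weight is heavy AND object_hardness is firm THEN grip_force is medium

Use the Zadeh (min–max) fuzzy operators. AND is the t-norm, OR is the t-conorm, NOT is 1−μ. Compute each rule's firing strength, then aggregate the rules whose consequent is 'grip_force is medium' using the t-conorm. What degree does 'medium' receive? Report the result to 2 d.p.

R1: major=0.29, soft=0.63; AND[min(a, b)] → w = 0.29
R2: none=0.86, heavy=0.88; AND[min(a, b)] → w = 0.86
R3: none=0.86, soft=0.63; AND[min(a, b)] → w = 0.63
R4: heavy=0.88, firm=0.77; AND[min(a, b)] → w = 0.77
Rules with consequent 'medium': {R1, R2, R4} → strengths 0.29, 0.86, 0.77
Aggregate via t-conorm [max(a, b)]: 0.86

0.86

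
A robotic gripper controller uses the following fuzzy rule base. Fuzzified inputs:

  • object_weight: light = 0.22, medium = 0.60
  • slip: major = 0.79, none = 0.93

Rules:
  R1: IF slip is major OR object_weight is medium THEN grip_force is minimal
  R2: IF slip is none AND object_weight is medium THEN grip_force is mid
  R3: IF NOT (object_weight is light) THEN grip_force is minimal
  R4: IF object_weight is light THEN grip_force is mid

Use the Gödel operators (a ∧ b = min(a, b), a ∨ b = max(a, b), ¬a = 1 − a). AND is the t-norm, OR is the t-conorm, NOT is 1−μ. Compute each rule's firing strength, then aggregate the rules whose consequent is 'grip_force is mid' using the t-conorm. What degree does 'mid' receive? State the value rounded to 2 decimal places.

0.60

R1: major=0.79, medium=0.60; OR[max(a, b)] → w = 0.79
R2: none=0.93, medium=0.60; AND[min(a, b)] → w = 0.60
R3: ¬light=1−0.22=0.78 → w = 0.78
R4: light=0.22 → w = 0.22
Rules with consequent 'mid': {R2, R4} → strengths 0.60, 0.22
Aggregate via t-conorm [max(a, b)]: 0.60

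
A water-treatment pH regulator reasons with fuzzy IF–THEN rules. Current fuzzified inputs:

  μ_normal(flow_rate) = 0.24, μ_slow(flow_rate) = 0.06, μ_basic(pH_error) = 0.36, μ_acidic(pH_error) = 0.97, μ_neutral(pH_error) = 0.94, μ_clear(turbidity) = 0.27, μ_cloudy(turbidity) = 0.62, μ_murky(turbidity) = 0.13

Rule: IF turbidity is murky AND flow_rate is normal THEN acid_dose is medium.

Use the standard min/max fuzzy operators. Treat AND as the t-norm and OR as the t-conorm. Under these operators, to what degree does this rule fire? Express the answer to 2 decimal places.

firing strength: murky=0.13, normal=0.24; AND[min(a, b)] → w = 0.13

0.13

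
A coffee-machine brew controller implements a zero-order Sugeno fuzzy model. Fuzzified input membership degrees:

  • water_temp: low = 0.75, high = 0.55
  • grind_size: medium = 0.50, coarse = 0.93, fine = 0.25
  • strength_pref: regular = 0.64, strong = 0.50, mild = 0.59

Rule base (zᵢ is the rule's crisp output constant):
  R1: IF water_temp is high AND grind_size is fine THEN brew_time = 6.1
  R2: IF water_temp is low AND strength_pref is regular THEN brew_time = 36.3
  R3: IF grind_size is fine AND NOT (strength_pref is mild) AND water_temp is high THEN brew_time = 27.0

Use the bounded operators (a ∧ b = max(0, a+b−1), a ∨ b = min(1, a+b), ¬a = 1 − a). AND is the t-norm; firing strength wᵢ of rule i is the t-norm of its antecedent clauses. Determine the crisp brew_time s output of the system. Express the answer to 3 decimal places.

36.300

R1 (z=6.1): high=0.55, fine=0.25; AND[max(0, a+b−1)] → w = 0.00
R2 (z=36.3): low=0.75, regular=0.64; AND[max(0, a+b−1)] → w = 0.39
R3 (z=27.0): fine=0.25, ¬mild=1−0.59=0.41, high=0.55; AND[max(0, a+b−1)] → w = 0.00
Weighted average = (0.00·6.1 + 0.39·36.3 + 0.00·27.0) / (0.00 + 0.39 + 0.00)
  = 14.1570 / 0.3900 = 36.300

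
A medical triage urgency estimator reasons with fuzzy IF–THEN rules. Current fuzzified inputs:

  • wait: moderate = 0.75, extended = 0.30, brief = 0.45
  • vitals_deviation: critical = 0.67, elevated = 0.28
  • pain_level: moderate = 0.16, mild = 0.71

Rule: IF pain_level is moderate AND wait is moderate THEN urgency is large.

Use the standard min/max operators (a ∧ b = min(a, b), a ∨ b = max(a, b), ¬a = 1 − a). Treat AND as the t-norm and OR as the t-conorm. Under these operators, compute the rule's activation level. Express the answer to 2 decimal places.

0.16

firing strength: moderate=0.16, moderate=0.75; AND[min(a, b)] → w = 0.16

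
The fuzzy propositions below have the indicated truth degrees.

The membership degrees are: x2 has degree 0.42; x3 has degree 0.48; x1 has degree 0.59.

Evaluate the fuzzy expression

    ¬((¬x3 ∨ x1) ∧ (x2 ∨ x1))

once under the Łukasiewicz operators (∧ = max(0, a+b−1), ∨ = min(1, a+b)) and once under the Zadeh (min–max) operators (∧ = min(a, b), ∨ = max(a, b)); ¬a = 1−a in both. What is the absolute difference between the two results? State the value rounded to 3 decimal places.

Under Łukasiewicz:
  ¬x3 = 1 − 0.48 = 0.52
  ¬x3 ∨ x1 = min(1, a+b) on (0.52, 0.59) = 1.00
  x2 ∨ x1 = min(1, a+b) on (0.42, 0.59) = 1.00
  (¬x3 ∨ x1) ∧ (x2 ∨ x1) = max(0, a+b−1) on (1.00, 1.00) = 1.00
  ¬((¬x3 ∨ x1) ∧ (x2 ∨ x1)) = 1 − 1.00 = 0.00
  → value = 0.0000
Under Zadeh (min–max):
  ¬x3 = 1 − 0.48 = 0.52
  ¬x3 ∨ x1 = max(a, b) on (0.52, 0.59) = 0.59
  x2 ∨ x1 = max(a, b) on (0.42, 0.59) = 0.59
  (¬x3 ∨ x1) ∧ (x2 ∨ x1) = min(a, b) on (0.59, 0.59) = 0.59
  ¬((¬x3 ∨ x1) ∧ (x2 ∨ x1)) = 1 − 0.59 = 0.41
  → value = 0.4100
|0.0000 − 0.4100| = 0.410

0.410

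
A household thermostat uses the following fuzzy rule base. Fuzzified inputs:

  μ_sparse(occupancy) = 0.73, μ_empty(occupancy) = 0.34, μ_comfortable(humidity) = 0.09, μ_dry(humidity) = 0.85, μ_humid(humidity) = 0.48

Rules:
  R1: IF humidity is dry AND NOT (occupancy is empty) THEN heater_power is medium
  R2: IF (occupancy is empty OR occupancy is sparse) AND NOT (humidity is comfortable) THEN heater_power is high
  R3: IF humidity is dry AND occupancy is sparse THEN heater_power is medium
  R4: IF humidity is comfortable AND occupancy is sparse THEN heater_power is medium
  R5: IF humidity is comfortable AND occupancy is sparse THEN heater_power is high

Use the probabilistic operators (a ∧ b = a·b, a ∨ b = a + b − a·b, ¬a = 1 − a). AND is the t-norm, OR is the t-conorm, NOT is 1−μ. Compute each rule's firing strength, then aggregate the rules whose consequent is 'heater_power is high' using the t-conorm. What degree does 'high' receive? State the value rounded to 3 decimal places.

R1: dry=0.85, ¬empty=1−0.34=0.66; AND[a·b] → w = 0.5610
R2: (empty=0.34 OR sparse=0.73) = 0.8218; AND[a·b] with ¬comfortable=1−0.09=0.91 → w = 0.7478
R3: dry=0.85, sparse=0.73; AND[a·b] → w = 0.6205
R4: comfortable=0.09, sparse=0.73; AND[a·b] → w = 0.0657
R5: comfortable=0.09, sparse=0.73; AND[a·b] → w = 0.0657
Rules with consequent 'high': {R2, R5} → strengths 0.7478, 0.0657
Aggregate via t-conorm [a + b − a·b]: 0.7644

0.764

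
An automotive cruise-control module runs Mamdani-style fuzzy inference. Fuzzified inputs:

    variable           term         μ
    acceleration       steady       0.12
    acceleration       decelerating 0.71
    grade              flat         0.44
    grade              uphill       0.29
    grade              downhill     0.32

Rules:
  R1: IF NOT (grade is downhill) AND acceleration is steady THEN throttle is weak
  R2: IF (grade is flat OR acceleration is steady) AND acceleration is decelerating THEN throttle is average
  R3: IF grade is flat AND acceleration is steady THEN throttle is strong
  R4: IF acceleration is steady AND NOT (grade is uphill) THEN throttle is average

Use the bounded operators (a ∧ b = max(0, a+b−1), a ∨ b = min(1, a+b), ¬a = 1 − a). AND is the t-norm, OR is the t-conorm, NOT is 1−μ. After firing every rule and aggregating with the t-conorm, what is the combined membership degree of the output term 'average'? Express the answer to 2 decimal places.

0.27

R1: ¬downhill=1−0.32=0.68, steady=0.12; AND[max(0, a+b−1)] → w = 0.00
R2: (flat=0.44 OR steady=0.12) = 0.56; AND[max(0, a+b−1)] with decelerating=0.71 → w = 0.27
R3: flat=0.44, steady=0.12; AND[max(0, a+b−1)] → w = 0.00
R4: steady=0.12, ¬uphill=1−0.29=0.71; AND[max(0, a+b−1)] → w = 0.00
Rules with consequent 'average': {R2, R4} → strengths 0.27, 0.00
Aggregate via t-conorm [min(1, a+b)]: 0.27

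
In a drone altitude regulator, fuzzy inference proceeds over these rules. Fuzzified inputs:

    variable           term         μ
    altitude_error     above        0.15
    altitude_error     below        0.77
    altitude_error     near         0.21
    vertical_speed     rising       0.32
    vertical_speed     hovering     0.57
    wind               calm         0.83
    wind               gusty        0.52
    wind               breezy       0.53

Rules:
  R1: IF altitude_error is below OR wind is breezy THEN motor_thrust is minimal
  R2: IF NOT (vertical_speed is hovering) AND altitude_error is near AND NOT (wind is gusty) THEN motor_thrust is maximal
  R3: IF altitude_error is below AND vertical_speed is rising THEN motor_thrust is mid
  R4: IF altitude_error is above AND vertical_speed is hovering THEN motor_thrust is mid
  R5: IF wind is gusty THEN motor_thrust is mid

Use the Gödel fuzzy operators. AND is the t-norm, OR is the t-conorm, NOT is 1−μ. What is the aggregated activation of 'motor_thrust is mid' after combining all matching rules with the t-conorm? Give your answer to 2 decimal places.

R1: below=0.77, breezy=0.53; OR[max(a, b)] → w = 0.77
R2: ¬hovering=1−0.57=0.43, near=0.21, ¬gusty=1−0.52=0.48; AND[min(a, b)] → w = 0.21
R3: below=0.77, rising=0.32; AND[min(a, b)] → w = 0.32
R4: above=0.15, hovering=0.57; AND[min(a, b)] → w = 0.15
R5: gusty=0.52 → w = 0.52
Rules with consequent 'mid': {R3, R4, R5} → strengths 0.32, 0.15, 0.52
Aggregate via t-conorm [max(a, b)]: 0.52

0.52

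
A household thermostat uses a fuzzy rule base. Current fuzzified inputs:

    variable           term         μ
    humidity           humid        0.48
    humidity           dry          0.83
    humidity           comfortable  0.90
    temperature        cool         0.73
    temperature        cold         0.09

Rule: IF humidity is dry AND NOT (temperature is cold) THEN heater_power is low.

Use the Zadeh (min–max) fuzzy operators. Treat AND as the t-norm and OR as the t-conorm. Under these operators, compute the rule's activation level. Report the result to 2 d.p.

firing strength: dry=0.83, ¬cold=1−0.09=0.91; AND[min(a, b)] → w = 0.83

0.83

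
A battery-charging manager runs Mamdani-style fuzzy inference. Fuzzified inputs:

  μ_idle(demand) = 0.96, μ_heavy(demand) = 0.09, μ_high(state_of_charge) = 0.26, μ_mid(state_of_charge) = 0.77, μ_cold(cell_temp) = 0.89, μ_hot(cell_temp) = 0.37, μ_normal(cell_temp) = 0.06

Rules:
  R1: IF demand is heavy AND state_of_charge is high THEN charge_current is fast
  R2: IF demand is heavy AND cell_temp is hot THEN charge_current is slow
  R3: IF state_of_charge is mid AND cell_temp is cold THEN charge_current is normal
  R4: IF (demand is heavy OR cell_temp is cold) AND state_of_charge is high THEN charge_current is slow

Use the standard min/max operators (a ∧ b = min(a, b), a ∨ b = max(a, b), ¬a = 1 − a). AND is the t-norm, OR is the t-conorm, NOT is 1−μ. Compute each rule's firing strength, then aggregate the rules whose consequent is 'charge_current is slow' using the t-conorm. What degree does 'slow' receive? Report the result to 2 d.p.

R1: heavy=0.09, high=0.26; AND[min(a, b)] → w = 0.09
R2: heavy=0.09, hot=0.37; AND[min(a, b)] → w = 0.09
R3: mid=0.77, cold=0.89; AND[min(a, b)] → w = 0.77
R4: (heavy=0.09 OR cold=0.89) = 0.89; AND[min(a, b)] with high=0.26 → w = 0.26
Rules with consequent 'slow': {R2, R4} → strengths 0.09, 0.26
Aggregate via t-conorm [max(a, b)]: 0.26

0.26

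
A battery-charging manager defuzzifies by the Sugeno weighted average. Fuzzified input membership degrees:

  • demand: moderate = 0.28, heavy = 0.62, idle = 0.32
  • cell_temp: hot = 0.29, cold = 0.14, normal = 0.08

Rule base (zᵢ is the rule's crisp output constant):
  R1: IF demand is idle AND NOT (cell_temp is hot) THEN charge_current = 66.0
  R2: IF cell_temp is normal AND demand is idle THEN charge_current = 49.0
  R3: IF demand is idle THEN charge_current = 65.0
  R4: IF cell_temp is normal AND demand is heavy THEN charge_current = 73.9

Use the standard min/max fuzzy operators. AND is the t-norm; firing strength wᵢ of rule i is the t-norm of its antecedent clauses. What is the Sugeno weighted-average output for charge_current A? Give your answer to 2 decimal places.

64.69

R1 (z=66.0): idle=0.32, ¬hot=1−0.29=0.71; AND[min(a, b)] → w = 0.32
R2 (z=49.0): normal=0.08, idle=0.32; AND[min(a, b)] → w = 0.08
R3 (z=65.0): idle=0.32 → w = 0.32
R4 (z=73.9): normal=0.08, heavy=0.62; AND[min(a, b)] → w = 0.08
Weighted average = (0.32·66.0 + 0.08·49.0 + 0.32·65.0 + 0.08·73.9) / (0.32 + 0.08 + 0.32 + 0.08)
  = 51.7520 / 0.8000 = 64.69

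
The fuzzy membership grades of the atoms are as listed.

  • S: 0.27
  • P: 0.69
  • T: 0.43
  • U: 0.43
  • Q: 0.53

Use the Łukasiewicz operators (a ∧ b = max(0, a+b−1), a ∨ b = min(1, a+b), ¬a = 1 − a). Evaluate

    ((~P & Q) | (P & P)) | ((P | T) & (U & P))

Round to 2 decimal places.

0.50

~P = 1 − 0.69 = 0.31
~P & Q = max(0, a+b−1) on (0.31, 0.53) = 0.00
P & P = max(0, a+b−1) on (0.69, 0.69) = 0.38
(~P & Q) | (P & P) = min(1, a+b) on (0.00, 0.38) = 0.38
P | T = min(1, a+b) on (0.69, 0.43) = 1.00
U & P = max(0, a+b−1) on (0.43, 0.69) = 0.12
(P | T) & (U & P) = max(0, a+b−1) on (1.00, 0.12) = 0.12
((~P & Q) | (P & P)) | ((P | T) & (U & P)) = min(1, a+b) on (0.38, 0.12) = 0.50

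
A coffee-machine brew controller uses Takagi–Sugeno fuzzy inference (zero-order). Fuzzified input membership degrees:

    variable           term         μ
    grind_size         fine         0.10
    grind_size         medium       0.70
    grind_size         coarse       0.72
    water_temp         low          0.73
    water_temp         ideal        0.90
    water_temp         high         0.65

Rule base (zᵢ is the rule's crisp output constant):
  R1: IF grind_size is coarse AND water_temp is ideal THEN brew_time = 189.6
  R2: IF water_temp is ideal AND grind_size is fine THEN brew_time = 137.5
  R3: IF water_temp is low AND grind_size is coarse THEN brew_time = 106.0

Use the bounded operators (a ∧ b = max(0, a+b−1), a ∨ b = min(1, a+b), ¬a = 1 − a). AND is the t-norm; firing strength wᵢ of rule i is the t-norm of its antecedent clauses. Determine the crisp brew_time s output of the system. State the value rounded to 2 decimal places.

154.44

R1 (z=189.6): coarse=0.72, ideal=0.90; AND[max(0, a+b−1)] → w = 0.62
R2 (z=137.5): ideal=0.90, fine=0.10; AND[max(0, a+b−1)] → w = 0.00
R3 (z=106.0): low=0.73, coarse=0.72; AND[max(0, a+b−1)] → w = 0.45
Weighted average = (0.62·189.6 + 0.00·137.5 + 0.45·106.0) / (0.62 + 0.00 + 0.45)
  = 165.2520 / 1.0700 = 154.44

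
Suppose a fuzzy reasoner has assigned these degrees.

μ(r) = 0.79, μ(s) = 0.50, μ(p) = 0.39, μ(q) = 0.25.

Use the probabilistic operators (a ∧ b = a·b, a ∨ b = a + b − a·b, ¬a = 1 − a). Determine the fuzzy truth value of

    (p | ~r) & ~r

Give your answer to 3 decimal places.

~r = 1 − 0.7900 = 0.2100
p | ~r = a + b − a·b on (0.3900, 0.2100) = 0.5181
~r = 1 − 0.7900 = 0.2100
(p | ~r) & ~r = a·b on (0.5181, 0.2100) = 0.1088

0.109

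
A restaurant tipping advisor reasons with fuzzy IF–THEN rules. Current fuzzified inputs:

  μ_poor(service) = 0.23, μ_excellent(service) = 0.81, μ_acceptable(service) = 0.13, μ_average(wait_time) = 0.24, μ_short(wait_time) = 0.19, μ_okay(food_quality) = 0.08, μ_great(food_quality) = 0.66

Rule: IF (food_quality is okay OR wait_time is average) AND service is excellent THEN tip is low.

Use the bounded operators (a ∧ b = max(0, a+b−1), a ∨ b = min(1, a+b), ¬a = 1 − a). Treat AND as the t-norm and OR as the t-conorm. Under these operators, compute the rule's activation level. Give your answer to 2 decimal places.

firing strength: (okay=0.08 OR average=0.24) = 0.32; AND[max(0, a+b−1)] with excellent=0.81 → w = 0.13

0.13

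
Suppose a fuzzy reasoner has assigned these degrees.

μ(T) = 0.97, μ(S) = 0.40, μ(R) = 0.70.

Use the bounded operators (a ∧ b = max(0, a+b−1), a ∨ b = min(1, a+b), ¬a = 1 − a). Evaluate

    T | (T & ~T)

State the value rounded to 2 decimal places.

~T = 1 − 0.97 = 0.03
T & ~T = max(0, a+b−1) on (0.97, 0.03) = 0.00
T | (T & ~T) = min(1, a+b) on (0.97, 0.00) = 0.97

0.97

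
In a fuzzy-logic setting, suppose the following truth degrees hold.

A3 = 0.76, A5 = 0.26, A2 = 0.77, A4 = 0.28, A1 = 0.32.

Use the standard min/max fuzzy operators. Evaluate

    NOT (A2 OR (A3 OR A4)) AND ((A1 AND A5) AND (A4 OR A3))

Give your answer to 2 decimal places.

0.23

A3 OR A4 = max(a, b) on (0.76, 0.28) = 0.76
A2 OR (A3 OR A4) = max(a, b) on (0.77, 0.76) = 0.77
NOT (A2 OR (A3 OR A4)) = 1 − 0.77 = 0.23
A1 AND A5 = min(a, b) on (0.32, 0.26) = 0.26
A4 OR A3 = max(a, b) on (0.28, 0.76) = 0.76
(A1 AND A5) AND (A4 OR A3) = min(a, b) on (0.26, 0.76) = 0.26
NOT (A2 OR (A3 OR A4)) AND ((A1 AND A5) AND (A4 OR A3)) = min(a, b) on (0.23, 0.26) = 0.23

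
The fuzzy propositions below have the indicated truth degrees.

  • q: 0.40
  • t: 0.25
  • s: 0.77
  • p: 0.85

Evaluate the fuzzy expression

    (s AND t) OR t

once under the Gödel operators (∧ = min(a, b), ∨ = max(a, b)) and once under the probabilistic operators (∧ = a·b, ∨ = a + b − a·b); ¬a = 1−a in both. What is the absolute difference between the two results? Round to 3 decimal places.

0.144

Under Gödel:
  s AND t = min(a, b) on (0.77, 0.25) = 0.25
  (s AND t) OR t = max(a, b) on (0.25, 0.25) = 0.25
  → value = 0.2500
Under probabilistic:
  s AND t = a·b on (0.7700, 0.2500) = 0.1925
  (s AND t) OR t = a + b − a·b on (0.1925, 0.2500) = 0.3944
  → value = 0.3944
|0.2500 − 0.3944| = 0.144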